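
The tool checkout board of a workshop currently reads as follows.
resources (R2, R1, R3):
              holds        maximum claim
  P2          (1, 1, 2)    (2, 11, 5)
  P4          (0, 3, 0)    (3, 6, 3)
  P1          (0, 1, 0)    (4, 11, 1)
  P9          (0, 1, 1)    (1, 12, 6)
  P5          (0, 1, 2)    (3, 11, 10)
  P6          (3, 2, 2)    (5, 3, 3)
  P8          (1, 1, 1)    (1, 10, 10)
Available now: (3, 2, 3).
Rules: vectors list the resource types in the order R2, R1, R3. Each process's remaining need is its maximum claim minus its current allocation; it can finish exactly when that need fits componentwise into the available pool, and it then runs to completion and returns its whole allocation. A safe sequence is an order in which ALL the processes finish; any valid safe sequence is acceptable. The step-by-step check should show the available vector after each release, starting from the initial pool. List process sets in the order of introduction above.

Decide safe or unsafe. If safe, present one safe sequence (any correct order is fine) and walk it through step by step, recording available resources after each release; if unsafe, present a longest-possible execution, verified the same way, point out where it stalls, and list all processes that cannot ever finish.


UNSAFE — no complete ordering exists.
Key observation: P6, P4 can finish, but then (6, 7, 5) is all there is, and the blocked group's R1 demands exceed it.
Going as far as possible: P6, P4; after that, nothing fits. Step-by-step check:
  pool = (3, 2, 3)
  run P6 (needs (2, 1, 1), free (3, 2, 3)); after release of (3, 2, 2) the pool is (6, 4, 5)
  run P4 (needs (3, 3, 3), free (6, 4, 5)); after release of (0, 3, 0) the pool is (6, 7, 5)
  P2 still needs (1, 10, 3) but only (6, 7, 5) is free — short on R1
  P1 still needs (4, 10, 1) but only (6, 7, 5) is free — short on R1
  P9 still needs (1, 11, 5) but only (6, 7, 5) is free — short on R1
  P5 still needs (3, 10, 8) but only (6, 7, 5) is free — short on R1 and R3
  P8 still needs (0, 9, 9) but only (6, 7, 5) is free — short on R1 and R3
Never able to finish: P2, P1, P9, P5 and P8.


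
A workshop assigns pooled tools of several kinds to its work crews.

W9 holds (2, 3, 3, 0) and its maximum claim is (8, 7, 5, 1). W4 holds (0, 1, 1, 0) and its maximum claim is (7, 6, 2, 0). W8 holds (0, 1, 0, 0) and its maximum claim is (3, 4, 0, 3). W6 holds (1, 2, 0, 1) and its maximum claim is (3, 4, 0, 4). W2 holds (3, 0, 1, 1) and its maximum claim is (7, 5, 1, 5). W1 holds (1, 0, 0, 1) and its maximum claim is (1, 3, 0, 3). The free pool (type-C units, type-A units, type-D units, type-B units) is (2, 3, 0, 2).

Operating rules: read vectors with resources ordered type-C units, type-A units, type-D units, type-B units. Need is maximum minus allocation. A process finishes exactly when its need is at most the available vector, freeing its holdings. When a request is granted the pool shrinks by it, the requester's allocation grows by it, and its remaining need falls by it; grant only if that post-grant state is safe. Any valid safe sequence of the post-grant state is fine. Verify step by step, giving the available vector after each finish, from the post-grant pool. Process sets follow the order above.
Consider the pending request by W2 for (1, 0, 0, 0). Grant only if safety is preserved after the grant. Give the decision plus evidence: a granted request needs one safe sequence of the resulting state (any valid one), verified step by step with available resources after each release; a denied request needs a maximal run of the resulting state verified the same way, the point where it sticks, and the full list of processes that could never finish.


GRANT. The post-grant state is safe; one safe sequence: W1, W6, W2, W4, W8, W9.
Key observation: post-grant, (1, 3, 0, 2) remains, and an order beginning with W1 completes everyone.
Verifying the post-grant state step by step:
  pool = (1, 3, 0, 2)
  W1: need (0, 3, 0, 2) fits (1, 3, 0, 2); releases (1, 0, 0, 1), pool now (2, 3, 0, 3)
  W6: need (2, 2, 0, 3) fits (2, 3, 0, 3); releases (1, 2, 0, 1), pool now (3, 5, 0, 4)
  W2: need (3, 5, 0, 4) fits (3, 5, 0, 4); releases (4, 0, 1, 1), pool now (7, 5, 1, 5)
  W4: need (7, 5, 1, 0) fits (7, 5, 1, 5); releases (0, 1, 1, 0), pool now (7, 6, 2, 5)
  W8: need (3, 3, 0, 3) fits (7, 6, 2, 5); releases (0, 1, 0, 0), pool now (7, 7, 2, 5)
  W9: need (6, 4, 2, 1) fits (7, 7, 2, 5); releases (2, 3, 3, 0), pool now (9, 10, 5, 5)


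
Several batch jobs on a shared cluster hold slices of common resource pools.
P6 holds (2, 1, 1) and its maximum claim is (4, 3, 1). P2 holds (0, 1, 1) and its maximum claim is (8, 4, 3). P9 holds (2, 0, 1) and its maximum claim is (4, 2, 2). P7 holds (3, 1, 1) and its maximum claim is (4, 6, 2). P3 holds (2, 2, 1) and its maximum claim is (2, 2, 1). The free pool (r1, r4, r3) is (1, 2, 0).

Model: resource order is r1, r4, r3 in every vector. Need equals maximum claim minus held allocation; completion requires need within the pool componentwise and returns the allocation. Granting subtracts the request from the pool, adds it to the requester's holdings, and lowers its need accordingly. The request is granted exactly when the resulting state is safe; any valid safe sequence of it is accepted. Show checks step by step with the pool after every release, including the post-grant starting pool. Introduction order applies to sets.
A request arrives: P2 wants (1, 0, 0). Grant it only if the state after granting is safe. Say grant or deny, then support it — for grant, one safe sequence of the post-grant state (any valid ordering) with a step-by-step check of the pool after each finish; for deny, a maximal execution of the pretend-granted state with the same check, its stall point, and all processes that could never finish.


GRANT — the state after the grant stays safe, e.g. via P3, P6, P7, P9, P2.
Key observation: after the grant the pool drops to (0, 2, 0), which still lets P3 finish first and unwind the rest.
Verifying the post-grant state step by step:
  pool = (0, 2, 0)
  P3 needs (0, 0, 0) <= (0, 2, 0) -> finishes; pool += (2, 2, 1) = (2, 4, 1)
  P6 needs (2, 2, 0) <= (2, 4, 1) -> finishes; pool += (2, 1, 1) = (4, 5, 2)
  P7 needs (1, 5, 1) <= (4, 5, 2) -> finishes; pool += (3, 1, 1) = (7, 6, 3)
  P9 needs (2, 2, 1) <= (7, 6, 3) -> finishes; pool += (2, 0, 1) = (9, 6, 4)
  P2 needs (7, 3, 2) <= (9, 6, 4) -> finishes; pool += (1, 1, 1) = (10, 7, 5)


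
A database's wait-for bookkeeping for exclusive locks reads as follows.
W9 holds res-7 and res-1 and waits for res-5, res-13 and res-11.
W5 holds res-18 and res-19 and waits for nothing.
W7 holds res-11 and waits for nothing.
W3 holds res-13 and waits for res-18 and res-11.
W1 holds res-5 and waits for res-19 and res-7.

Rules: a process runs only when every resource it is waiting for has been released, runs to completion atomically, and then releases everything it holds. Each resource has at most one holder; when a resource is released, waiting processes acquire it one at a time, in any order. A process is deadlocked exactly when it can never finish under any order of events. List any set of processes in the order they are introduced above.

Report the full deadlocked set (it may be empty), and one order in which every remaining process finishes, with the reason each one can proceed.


Deadlocked: W9 and W1.
Key observation: along W9 -> W1 -> W9, each member waits on what the next one holds — a deadlock; no other process is dragged down with it.
The rest can finish in the order W5, W7, W3.
Verifying each step:
  run W5 (it waits on nothing); releases res-18 and res-19
  run W7 (it waits on nothing); releases res-11
  W3 waits on res-18 and res-11 — all released -> runs and releases res-13


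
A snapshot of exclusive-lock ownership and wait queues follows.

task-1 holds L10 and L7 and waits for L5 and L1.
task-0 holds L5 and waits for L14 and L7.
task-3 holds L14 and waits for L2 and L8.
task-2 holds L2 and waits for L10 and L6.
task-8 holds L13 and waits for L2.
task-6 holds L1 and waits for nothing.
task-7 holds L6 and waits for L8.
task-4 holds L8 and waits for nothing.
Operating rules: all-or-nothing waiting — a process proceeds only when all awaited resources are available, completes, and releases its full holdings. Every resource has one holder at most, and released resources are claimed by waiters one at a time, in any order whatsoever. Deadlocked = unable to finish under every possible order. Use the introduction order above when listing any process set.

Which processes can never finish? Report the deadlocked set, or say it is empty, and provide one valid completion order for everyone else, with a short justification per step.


Deadlocked: task-1, task-0, task-3, task-2 and task-8.
Key observation: the cycle task-1 -> task-0 -> task-1 can never break — each member waits on the next; task-3 and task-2 are caught in further circular waits and task-8 waits into the deadlock from upstream.
A valid finishing order for the others: task-4, task-6, task-7.
Walking it through:
  task-4 waits on nothing -> runs at once and releases L8
  task-6 waits on nothing -> runs at once and releases L1
  run task-7 (all its waits — L8 — are resolved); releases L6


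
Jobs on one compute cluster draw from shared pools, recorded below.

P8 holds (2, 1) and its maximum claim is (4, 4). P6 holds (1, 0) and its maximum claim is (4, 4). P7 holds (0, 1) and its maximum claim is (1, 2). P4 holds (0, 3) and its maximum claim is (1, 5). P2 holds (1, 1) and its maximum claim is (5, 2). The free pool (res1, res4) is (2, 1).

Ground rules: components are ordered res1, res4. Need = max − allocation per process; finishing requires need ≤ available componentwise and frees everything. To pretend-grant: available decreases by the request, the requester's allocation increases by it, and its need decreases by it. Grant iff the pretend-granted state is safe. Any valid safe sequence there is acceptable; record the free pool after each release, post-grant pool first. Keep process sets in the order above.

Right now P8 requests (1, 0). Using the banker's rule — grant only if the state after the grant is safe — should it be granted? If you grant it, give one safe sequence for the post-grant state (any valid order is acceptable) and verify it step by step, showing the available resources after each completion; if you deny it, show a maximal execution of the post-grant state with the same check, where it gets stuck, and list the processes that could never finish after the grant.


GRANT: granting preserves safety; a valid post-grant sequence is P7, P4, P8, P6, P2.
Key observation: granting shrinks the pool to (1, 1), yet P7 still fits and the chain goes through.
Verifying the post-grant state step by step:
  pool = (1, 1)
  run P7 (needs (1, 1), free (1, 1)); after release of (0, 1) the pool is (1, 2)
  run P4 (needs (1, 2), free (1, 2)); after release of (0, 3) the pool is (1, 5)
  run P8 (needs (1, 3), free (1, 5)); after release of (3, 1) the pool is (4, 6)
  run P6 (needs (3, 4), free (4, 6)); after release of (1, 0) the pool is (5, 6)
  run P2 (needs (4, 1), free (5, 6)); after release of (1, 1) the pool is (6, 7)


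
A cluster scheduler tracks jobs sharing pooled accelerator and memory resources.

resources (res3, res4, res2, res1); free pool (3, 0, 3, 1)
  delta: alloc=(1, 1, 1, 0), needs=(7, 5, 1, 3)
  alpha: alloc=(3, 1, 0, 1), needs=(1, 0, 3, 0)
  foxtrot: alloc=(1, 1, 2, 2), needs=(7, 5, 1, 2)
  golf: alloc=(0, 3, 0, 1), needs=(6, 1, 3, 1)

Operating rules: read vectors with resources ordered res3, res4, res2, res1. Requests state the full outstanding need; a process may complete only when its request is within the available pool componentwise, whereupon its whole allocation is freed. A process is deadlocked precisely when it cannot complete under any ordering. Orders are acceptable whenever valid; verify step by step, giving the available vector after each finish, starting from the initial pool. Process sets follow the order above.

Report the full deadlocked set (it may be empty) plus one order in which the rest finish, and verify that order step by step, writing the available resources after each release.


The deadlocked set is delta and foxtrot.
Key observation: the wall is res3: completing alpha, golf brings the pool only to (6, 4, 3, 3), and all the rest need more.
One completion order for the rest: alpha, golf. Verifying each step:
  pool = (3, 0, 3, 1)
  run alpha (needs (1, 0, 3, 0), free (3, 0, 3, 1)); after release of (3, 1, 0, 1) the pool is (6, 1, 3, 2)
  run golf (needs (6, 1, 3, 1), free (6, 1, 3, 2)); after release of (0, 3, 0, 1) the pool is (6, 4, 3, 3)
The blocked processes can never fit:
  blocked: delta wants (7, 5, 1, 3), pool (6, 4, 3, 3) — not enough res3 and res4
  blocked: foxtrot wants (7, 5, 1, 2), pool (6, 4, 3, 3) — not enough res3 and res4


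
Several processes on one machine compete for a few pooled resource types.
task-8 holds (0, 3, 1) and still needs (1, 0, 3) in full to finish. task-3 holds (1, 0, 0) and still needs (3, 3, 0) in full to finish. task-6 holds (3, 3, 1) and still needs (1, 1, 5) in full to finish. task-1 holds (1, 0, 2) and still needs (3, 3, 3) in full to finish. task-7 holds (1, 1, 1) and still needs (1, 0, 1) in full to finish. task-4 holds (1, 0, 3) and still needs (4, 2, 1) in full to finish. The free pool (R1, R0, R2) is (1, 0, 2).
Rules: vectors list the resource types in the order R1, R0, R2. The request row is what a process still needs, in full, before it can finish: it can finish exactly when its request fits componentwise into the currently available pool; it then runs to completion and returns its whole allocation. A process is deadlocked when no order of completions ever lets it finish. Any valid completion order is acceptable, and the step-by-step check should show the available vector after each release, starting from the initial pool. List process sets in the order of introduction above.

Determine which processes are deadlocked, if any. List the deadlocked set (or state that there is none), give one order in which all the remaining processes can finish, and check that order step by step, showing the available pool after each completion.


Deadlocked set: task-3, task-6, task-1 and task-4.
Key observation: after task-7, task-8 the pool peaks at (2, 4, 4), and each blocked process is short somewhere: task-3 on R1; task-6 on R2; task-1 on R1; task-4 on R1.
One completion order for the rest: task-7, task-8. Verifying each step:
  pool = (1, 0, 2)
  task-7: need (1, 0, 1) fits (1, 0, 2); releases (1, 1, 1), pool now (2, 1, 3)
  task-8: need (1, 0, 3) fits (2, 1, 3); releases (0, 3, 1), pool now (2, 4, 4)
The blocked processes can never fit:
  task-3 still needs (3, 3, 0) but only (2, 4, 4) is free — short on R1
  task-6 still needs (1, 1, 5) but only (2, 4, 4) is free — short on R2
  task-1 still needs (3, 3, 3) but only (2, 4, 4) is free — short on R1
  task-4 still needs (4, 2, 1) but only (2, 4, 4) is free — short on R1


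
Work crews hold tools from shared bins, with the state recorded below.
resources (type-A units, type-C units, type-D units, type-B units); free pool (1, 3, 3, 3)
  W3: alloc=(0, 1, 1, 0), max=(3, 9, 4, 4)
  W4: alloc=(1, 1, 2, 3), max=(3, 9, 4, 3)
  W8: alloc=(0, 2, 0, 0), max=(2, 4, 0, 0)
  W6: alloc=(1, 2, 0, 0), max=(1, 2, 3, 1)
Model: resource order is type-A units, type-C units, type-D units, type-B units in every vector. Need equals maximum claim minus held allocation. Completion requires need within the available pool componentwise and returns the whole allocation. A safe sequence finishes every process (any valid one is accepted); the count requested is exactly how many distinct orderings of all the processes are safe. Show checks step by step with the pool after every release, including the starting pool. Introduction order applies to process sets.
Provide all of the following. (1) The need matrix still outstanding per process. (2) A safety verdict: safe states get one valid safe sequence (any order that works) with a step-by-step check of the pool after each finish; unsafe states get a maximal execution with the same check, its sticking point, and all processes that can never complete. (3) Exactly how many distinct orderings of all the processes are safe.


(1) Remaining need (order type-A units, type-C units, type-D units, type-B units):
  W3: (3, 8, 3, 4)
  W4: (2, 8, 2, 0)
  W8: (2, 2, 0, 0)
  W6: (0, 0, 3, 1)
(2) UNSAFE — no complete ordering exists.
Key observation: no order helps: past W6, W8, the free pool tops out at (2, 7, 3, 3), below what each blocked process needs in type-C units.
A maximal execution: W6, W8 — then nothing else fits. Step-by-step check:
  pool = (1, 3, 3, 3)
  run W6 (needs (0, 0, 3, 1), free (1, 3, 3, 3)); after release of (1, 2, 0, 0) the pool is (2, 5, 3, 3)
  run W8 (needs (2, 2, 0, 0), free (2, 5, 3, 3)); after release of (0, 2, 0, 0) the pool is (2, 7, 3, 3)
  blocked: W3 wants (3, 8, 3, 4), pool (2, 7, 3, 3) — not enough type-A units, type-C units and type-B units
  blocked: W4 wants (2, 8, 2, 0), pool (2, 7, 3, 3) — not enough type-C units
Permanently blocked: W3 and W4.
(3) The exact count: 0 of the possible complete orderings are safe sequences.


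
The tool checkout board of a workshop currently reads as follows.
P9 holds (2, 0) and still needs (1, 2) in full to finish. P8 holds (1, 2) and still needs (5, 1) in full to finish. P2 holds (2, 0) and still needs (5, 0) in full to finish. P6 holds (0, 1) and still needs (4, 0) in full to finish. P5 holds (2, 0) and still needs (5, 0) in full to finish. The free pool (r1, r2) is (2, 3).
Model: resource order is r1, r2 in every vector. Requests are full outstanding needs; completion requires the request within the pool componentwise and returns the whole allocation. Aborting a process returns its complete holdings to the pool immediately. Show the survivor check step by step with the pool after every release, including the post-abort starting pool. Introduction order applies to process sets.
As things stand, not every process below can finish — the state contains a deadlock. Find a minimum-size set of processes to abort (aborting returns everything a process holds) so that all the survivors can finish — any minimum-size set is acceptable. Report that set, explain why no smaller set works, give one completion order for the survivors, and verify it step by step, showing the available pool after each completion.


The answer: abort P2.
Key observation: P8 had no path to completion before; after the abort of P2 ((2, 0) returned), step 3 is where it fits.
No smaller set exists: with zero aborts the deadlock remains.
One survivor order: P6, P9, P8, P5. Step-by-step check (post-abort pool first):
  pool = (4, 3)
  P6 needs (4, 0) <= (4, 3) -> finishes; pool += (0, 1) = (4, 4)
  P9 needs (1, 2) <= (4, 4) -> finishes; pool += (2, 0) = (6, 4)
  P8 needs (5, 1) <= (6, 4) -> finishes; pool += (1, 2) = (7, 6)
  P5 needs (5, 0) <= (7, 6) -> finishes; pool += (2, 0) = (9, 6)


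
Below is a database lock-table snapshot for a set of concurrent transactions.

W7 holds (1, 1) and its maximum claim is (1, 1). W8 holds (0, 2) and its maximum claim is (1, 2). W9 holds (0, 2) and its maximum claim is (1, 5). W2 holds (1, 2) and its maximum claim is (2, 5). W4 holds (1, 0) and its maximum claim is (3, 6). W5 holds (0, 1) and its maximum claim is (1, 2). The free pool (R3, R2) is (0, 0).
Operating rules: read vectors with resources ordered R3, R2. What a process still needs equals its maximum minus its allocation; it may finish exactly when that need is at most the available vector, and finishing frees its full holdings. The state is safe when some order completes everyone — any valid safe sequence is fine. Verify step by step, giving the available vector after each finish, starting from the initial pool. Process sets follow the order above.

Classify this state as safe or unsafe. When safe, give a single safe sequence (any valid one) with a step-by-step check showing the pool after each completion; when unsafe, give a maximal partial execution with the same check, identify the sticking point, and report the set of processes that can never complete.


The state is SAFE; one workable sequence: W7, W8, W5, W9, W2, W4.
Key observation: the first exact fit in this order is W8 — it needs (1, 0) with (1, 1) free, meeting a requested resource to the last unit.
Check, step by step:
  pool = (0, 0)
  W7: need (0, 0) fits (0, 0); releases (1, 1), pool now (1, 1)
  W8: need (1, 0) fits (1, 1); releases (0, 2), pool now (1, 3)
  W5: need (1, 1) fits (1, 3); releases (0, 1), pool now (1, 4)
  W9: need (1, 3) fits (1, 4); releases (0, 2), pool now (1, 6)
  W2: need (1, 3) fits (1, 6); releases (1, 2), pool now (2, 8)
  W4: need (2, 6) fits (2, 8); releases (1, 0), pool now (3, 8)


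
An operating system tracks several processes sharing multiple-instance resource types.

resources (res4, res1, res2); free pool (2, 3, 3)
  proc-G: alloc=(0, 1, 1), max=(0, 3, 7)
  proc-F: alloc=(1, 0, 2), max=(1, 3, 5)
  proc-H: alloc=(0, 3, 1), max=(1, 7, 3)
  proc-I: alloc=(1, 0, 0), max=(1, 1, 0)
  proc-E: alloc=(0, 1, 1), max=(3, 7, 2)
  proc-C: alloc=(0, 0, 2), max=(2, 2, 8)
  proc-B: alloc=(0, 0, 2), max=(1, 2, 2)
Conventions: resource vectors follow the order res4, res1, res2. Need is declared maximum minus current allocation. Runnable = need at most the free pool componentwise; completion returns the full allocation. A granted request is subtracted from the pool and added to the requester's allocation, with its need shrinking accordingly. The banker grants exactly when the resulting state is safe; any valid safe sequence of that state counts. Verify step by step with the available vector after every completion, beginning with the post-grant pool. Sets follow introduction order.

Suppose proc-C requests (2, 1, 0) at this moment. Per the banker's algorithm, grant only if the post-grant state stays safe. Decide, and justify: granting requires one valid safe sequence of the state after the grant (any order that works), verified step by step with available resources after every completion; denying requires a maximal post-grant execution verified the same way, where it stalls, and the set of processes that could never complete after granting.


DENY. Granting would leave the state unsafe.
Key observation: after proc-I, proc-B the pool peaks at (1, 2, 5), and each blocked process is short somewhere: proc-G on res2; proc-F on res1; proc-H on res1; proc-E on res4, res1; proc-C on res2.
Pretend the grant happened; the run proc-I, proc-B goes as far as possible. Step-by-step check:
  pool = (0, 2, 3)
  proc-I: need (0, 1, 0) fits (0, 2, 3); releases (1, 0, 0), pool now (1, 2, 3)
  proc-B: need (1, 2, 0) fits (1, 2, 3); releases (0, 0, 2), pool now (1, 2, 5)
  proc-G cannot run: need (0, 2, 6) vs free (1, 2, 5) (insufficient res2)
  proc-F cannot run: need (0, 3, 3) vs free (1, 2, 5) (insufficient res1)
  proc-H cannot run: need (1, 4, 2) vs free (1, 2, 5) (insufficient res1)
  proc-E cannot run: need (3, 6, 1) vs free (1, 2, 5) (insufficient res4 and res1)
  proc-C cannot run: need (0, 1, 6) vs free (1, 2, 5) (insufficient res2)
Post-grant, the permanently blocked set is proc-G, proc-F, proc-H, proc-E and proc-C.


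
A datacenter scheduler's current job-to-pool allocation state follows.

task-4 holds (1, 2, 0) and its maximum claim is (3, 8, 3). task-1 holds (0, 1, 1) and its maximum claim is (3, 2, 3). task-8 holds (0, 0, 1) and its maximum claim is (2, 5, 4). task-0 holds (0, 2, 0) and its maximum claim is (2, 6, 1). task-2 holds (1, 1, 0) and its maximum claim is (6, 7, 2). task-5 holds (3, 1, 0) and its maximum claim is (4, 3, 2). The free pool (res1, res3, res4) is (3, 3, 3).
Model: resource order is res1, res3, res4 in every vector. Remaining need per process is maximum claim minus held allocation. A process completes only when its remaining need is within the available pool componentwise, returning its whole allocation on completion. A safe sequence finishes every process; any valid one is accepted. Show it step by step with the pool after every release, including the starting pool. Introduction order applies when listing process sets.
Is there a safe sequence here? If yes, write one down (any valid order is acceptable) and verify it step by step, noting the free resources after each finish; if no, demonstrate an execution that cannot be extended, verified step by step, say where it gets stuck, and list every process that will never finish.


SAFE, for example via the order task-5, task-1, task-0, task-4, task-2, task-8.
Key observation: every step clears its requested resources with room to spare; the minimum clearance is 1, first at task-5 — (1, 2, 2) vs (3, 3, 3) free.
Step-by-step check:
  pool = (3, 3, 3)
  run task-5 (needs (1, 2, 2), free (3, 3, 3)); after release of (3, 1, 0) the pool is (6, 4, 3)
  run task-1 (needs (3, 1, 2), free (6, 4, 3)); after release of (0, 1, 1) the pool is (6, 5, 4)
  run task-0 (needs (2, 4, 1), free (6, 5, 4)); after release of (0, 2, 0) the pool is (6, 7, 4)
  run task-4 (needs (2, 6, 3), free (6, 7, 4)); after release of (1, 2, 0) the pool is (7, 9, 4)
  run task-2 (needs (5, 6, 2), free (7, 9, 4)); after release of (1, 1, 0) the pool is (8, 10, 4)
  run task-8 (needs (2, 5, 3), free (8, 10, 4)); after release of (0, 0, 1) the pool is (8, 10, 5)


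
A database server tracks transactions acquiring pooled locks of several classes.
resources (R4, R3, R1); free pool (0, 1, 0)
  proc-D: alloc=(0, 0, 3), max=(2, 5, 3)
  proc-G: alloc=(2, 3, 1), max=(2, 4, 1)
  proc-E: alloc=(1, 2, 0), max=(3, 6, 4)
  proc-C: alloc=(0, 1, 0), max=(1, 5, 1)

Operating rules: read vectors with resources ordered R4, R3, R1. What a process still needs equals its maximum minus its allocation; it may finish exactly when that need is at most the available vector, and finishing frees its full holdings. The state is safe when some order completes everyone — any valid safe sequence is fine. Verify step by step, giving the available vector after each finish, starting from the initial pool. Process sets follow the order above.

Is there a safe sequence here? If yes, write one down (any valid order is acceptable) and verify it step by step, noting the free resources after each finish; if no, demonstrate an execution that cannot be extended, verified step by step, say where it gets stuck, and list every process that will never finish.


The state is SAFE; one workable sequence: proc-G, proc-C, proc-D, proc-E.
Key observation: proc-G marks the first exact bind of the order: its need (0, 1, 0) fits the free (0, 1, 0) with zero slack on a requested resource.
Walking it through:
  pool = (0, 1, 0)
  proc-G: need (0, 1, 0) fits (0, 1, 0); releases (2, 3, 1), pool now (2, 4, 1)
  proc-C: need (1, 4, 1) fits (2, 4, 1); releases (0, 1, 0), pool now (2, 5, 1)
  proc-D: need (2, 5, 0) fits (2, 5, 1); releases (0, 0, 3), pool now (2, 5, 4)
  proc-E: need (2, 4, 4) fits (2, 5, 4); releases (1, 2, 0), pool now (3, 7, 4)


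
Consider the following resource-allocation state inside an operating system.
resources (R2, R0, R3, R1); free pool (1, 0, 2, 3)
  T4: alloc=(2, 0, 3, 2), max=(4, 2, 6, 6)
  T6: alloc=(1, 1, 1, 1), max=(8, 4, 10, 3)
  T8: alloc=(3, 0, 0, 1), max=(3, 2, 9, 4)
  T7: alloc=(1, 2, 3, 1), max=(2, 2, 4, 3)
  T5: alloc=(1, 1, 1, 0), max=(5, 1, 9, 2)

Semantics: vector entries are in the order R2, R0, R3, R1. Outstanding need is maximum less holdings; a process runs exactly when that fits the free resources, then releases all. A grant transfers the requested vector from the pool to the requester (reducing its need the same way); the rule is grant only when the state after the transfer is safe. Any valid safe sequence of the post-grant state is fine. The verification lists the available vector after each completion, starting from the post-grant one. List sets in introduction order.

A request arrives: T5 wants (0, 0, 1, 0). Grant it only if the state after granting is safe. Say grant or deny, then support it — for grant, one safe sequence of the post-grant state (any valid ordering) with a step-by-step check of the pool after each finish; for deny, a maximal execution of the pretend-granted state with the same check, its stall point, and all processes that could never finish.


GRANT: granting preserves safety; a valid post-grant sequence is T7, T4, T5, T8, T6.
Key observation: the grant leaves (1, 0, 1, 3) free — enough for T7, whose release restarts the cascade.
Step-by-step check of the post-grant state:
  pool = (1, 0, 1, 3)
  T7: need (1, 0, 1, 2) fits (1, 0, 1, 3); releases (1, 2, 3, 1), pool now (2, 2, 4, 4)
  T4: need (2, 2, 3, 4) fits (2, 2, 4, 4); releases (2, 0, 3, 2), pool now (4, 2, 7, 6)
  T5: need (4, 0, 7, 2) fits (4, 2, 7, 6); releases (1, 1, 2, 0), pool now (5, 3, 9, 6)
  T8: need (0, 2, 9, 3) fits (5, 3, 9, 6); releases (3, 0, 0, 1), pool now (8, 3, 9, 7)
  T6: need (7, 3, 9, 2) fits (8, 3, 9, 7); releases (1, 1, 1, 1), pool now (9, 4, 10, 8)


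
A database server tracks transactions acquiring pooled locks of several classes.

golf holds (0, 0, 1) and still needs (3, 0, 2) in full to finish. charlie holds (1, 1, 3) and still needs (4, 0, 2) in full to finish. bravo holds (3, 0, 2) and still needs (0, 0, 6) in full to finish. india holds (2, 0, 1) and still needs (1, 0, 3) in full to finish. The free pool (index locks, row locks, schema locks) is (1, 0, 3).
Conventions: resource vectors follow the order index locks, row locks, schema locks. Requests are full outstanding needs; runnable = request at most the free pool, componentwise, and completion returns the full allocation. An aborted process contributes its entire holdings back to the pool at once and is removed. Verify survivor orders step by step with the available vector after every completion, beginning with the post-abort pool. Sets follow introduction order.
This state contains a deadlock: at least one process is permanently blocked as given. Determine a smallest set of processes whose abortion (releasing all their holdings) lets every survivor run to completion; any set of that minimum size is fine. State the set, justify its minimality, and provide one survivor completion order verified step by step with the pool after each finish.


Minimum abort set: charlie.
Key observation: the deadlocked bravo becomes finishable only because charlie released (1, 1, 3); it completes at step 1 below.
No smaller set exists: with zero aborts the deadlock remains.
Survivors finish in the order: bravo, golf, india. Check, step by step (pool after the aborts first):
  pool = (2, 1, 6)
  bravo needs (0, 0, 6) <= (2, 1, 6) -> finishes; pool += (3, 0, 2) = (5, 1, 8)
  golf needs (3, 0, 2) <= (5, 1, 8) -> finishes; pool += (0, 0, 1) = (5, 1, 9)
  india needs (1, 0, 3) <= (5, 1, 9) -> finishes; pool += (2, 0, 1) = (7, 1, 10)


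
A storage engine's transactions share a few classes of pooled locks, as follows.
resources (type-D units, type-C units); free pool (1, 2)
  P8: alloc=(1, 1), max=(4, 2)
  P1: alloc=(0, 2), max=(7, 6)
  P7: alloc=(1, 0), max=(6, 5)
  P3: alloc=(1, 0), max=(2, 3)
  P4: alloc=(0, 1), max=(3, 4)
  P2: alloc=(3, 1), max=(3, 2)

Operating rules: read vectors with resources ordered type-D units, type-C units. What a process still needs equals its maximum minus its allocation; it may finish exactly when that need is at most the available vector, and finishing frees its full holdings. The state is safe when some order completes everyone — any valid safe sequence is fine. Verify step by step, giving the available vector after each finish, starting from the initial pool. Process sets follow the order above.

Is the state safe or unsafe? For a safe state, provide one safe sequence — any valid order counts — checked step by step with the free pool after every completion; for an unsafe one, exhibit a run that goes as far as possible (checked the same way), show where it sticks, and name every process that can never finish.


The state is SAFE; one workable sequence: P2, P3, P4, P8, P7, P1.
Key observation: P3 is the earliest step where a requested resource binds exactly: need (1, 3), pool (4, 3) at its turn.
Step-by-step check:
  pool = (1, 2)
  P2 needs (0, 1) <= (1, 2) -> finishes; pool += (3, 1) = (4, 3)
  P3 needs (1, 3) <= (4, 3) -> finishes; pool += (1, 0) = (5, 3)
  P4 needs (3, 3) <= (5, 3) -> finishes; pool += (0, 1) = (5, 4)
  P8 needs (3, 1) <= (5, 4) -> finishes; pool += (1, 1) = (6, 5)
  P7 needs (5, 5) <= (6, 5) -> finishes; pool += (1, 0) = (7, 5)
  P1 needs (7, 4) <= (7, 5) -> finishes; pool += (0, 2) = (7, 7)


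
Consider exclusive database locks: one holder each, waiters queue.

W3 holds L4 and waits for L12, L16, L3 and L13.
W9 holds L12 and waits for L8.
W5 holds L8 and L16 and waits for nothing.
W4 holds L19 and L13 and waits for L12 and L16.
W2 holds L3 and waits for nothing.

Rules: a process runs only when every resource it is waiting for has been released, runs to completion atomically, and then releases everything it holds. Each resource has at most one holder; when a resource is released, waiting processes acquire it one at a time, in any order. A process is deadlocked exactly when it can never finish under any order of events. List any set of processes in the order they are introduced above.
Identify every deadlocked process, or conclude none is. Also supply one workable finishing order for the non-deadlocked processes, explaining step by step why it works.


Nothing here is deadlocked.
Key observation: no waiting chain loops back on itself — every chain ends at a process that waits on nothing, so everyone eventually runs.
A valid finishing order for the others: W2, W5, W9, W4, W3.
Step-by-step check:
  run W2 (it waits on nothing); releases L3
  run W5 (it waits on nothing); releases L8 and L16
  run W9 (all its waits — L8 — are resolved); releases L12
  run W4 (all its waits — L12 and L16 — are resolved); releases L19 and L13
  run W3 (all its waits — L12, L16, L3 and L13 — are resolved); releases L4


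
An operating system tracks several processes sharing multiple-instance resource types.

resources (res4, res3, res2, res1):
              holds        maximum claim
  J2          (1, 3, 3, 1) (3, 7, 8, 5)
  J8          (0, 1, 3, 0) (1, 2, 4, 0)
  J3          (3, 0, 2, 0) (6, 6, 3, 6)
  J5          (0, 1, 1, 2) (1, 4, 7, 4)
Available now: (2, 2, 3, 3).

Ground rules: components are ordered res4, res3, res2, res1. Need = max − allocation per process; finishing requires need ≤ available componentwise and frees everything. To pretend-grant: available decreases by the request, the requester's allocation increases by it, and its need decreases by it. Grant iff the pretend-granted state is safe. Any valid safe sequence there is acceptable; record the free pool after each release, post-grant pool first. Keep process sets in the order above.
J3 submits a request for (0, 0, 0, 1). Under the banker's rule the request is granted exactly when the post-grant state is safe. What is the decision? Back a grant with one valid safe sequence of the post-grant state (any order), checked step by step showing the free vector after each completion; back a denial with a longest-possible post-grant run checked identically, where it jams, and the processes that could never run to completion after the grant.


GRANT: granting preserves safety; a valid post-grant sequence is J8, J5, J2, J3.
Key observation: (2, 2, 3, 2) free after granting still covers J8 first, and each release covers the next.
Step-by-step check of the post-grant state:
  pool = (2, 2, 3, 2)
  J8: need (1, 1, 1, 0) fits (2, 2, 3, 2); releases (0, 1, 3, 0), pool now (2, 3, 6, 2)
  J5: need (1, 3, 6, 2) fits (2, 3, 6, 2); releases (0, 1, 1, 2), pool now (2, 4, 7, 4)
  J2: need (2, 4, 5, 4) fits (2, 4, 7, 4); releases (1, 3, 3, 1), pool now (3, 7, 10, 5)
  J3: need (3, 6, 1, 5) fits (3, 7, 10, 5); releases (3, 0, 2, 1), pool now (6, 7, 12, 6)


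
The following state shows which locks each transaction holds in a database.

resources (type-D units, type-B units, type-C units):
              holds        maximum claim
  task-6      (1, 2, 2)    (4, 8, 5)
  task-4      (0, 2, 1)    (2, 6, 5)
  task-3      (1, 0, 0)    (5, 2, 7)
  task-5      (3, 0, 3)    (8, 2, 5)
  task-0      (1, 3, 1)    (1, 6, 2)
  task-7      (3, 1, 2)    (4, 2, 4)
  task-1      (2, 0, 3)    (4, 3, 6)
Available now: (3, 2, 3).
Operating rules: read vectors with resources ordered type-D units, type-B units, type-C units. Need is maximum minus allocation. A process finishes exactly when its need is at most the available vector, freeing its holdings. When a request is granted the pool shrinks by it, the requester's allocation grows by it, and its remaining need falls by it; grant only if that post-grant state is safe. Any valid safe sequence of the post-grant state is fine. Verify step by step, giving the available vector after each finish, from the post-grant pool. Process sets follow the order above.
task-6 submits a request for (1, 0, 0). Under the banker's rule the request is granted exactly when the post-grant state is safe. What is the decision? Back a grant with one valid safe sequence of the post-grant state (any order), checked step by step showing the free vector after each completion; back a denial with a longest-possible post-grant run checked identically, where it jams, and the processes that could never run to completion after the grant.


GRANT — the state after the grant stays safe, e.g. via task-7, task-0, task-6, task-4, task-5, task-3, task-1.
Key observation: (2, 2, 3) free after granting still covers task-7 first, and each release covers the next.
Step-by-step check of the post-grant state:
  pool = (2, 2, 3)
  task-7: need (1, 1, 2) fits (2, 2, 3); releases (3, 1, 2), pool now (5, 3, 5)
  task-0: need (0, 3, 1) fits (5, 3, 5); releases (1, 3, 1), pool now (6, 6, 6)
  task-6: need (2, 6, 3) fits (6, 6, 6); releases (2, 2, 2), pool now (8, 8, 8)
  task-4: need (2, 4, 4) fits (8, 8, 8); releases (0, 2, 1), pool now (8, 10, 9)
  task-5: need (5, 2, 2) fits (8, 10, 9); releases (3, 0, 3), pool now (11, 10, 12)
  task-3: need (4, 2, 7) fits (11, 10, 12); releases (1, 0, 0), pool now (12, 10, 12)
  task-1: need (2, 3, 3) fits (12, 10, 12); releases (2, 0, 3), pool now (14, 10, 15)


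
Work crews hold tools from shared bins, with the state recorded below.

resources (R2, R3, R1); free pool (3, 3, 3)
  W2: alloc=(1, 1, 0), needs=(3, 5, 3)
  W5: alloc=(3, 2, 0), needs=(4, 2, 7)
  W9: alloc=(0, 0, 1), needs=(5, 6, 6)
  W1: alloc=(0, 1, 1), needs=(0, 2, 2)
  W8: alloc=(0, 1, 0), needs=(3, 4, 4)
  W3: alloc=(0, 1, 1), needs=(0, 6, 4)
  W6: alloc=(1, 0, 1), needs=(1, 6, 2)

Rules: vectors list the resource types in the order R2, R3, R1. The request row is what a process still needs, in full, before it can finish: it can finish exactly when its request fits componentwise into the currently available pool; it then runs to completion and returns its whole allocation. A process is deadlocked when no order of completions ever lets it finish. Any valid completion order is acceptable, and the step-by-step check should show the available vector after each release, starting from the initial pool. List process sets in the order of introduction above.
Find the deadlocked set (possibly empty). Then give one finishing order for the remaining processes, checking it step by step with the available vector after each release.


Nothing here is deadlocked.
Key observation: starting with W1, each completion frees enough for the next — no one is permanently blocked.
One completion order for the rest: W1, W8, W2, W6, W3, W9, W5. Step-by-step check:
  pool = (3, 3, 3)
  W1: need (0, 2, 2) fits (3, 3, 3); releases (0, 1, 1), pool now (3, 4, 4)
  W8: need (3, 4, 4) fits (3, 4, 4); releases (0, 1, 0), pool now (3, 5, 4)
  W2: need (3, 5, 3) fits (3, 5, 4); releases (1, 1, 0), pool now (4, 6, 4)
  W6: need (1, 6, 2) fits (4, 6, 4); releases (1, 0, 1), pool now (5, 6, 5)
  W3: need (0, 6, 4) fits (5, 6, 5); releases (0, 1, 1), pool now (5, 7, 6)
  W9: need (5, 6, 6) fits (5, 7, 6); releases (0, 0, 1), pool now (5, 7, 7)
  W5: need (4, 2, 7) fits (5, 7, 7); releases (3, 2, 0), pool now (8, 9, 7)


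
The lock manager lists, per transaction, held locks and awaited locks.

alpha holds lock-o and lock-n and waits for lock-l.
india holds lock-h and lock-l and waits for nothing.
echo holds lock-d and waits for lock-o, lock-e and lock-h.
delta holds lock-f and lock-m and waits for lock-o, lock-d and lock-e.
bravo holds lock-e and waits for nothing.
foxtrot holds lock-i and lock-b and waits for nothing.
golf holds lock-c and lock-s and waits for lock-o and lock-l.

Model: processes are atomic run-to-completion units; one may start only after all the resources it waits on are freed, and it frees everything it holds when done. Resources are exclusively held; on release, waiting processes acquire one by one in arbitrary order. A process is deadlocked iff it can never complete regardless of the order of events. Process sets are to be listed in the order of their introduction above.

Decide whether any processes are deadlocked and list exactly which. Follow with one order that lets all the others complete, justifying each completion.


No process is deadlocked.
Key observation: although several processes wait, no cycle exists — each chain bottoms out at a free runner.
The rest can finish in the order india, alpha, golf, bravo, echo, foxtrot, delta.
Walking it through:
  run india (it waits on nothing); releases lock-h and lock-l
  alpha: everything it awaited (lock-l) is free; runs, freeing lock-o and lock-n
  golf: everything it awaited (lock-o and lock-l) is free; runs, freeing lock-c and lock-s
  run bravo (it waits on nothing); releases lock-e
  echo: everything it awaited (lock-o, lock-e and lock-h) is free; runs, freeing lock-d
  run foxtrot (it waits on nothing); releases lock-i and lock-b
  delta: everything it awaited (lock-o, lock-d and lock-e) is free; runs, freeing lock-f and lock-m
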